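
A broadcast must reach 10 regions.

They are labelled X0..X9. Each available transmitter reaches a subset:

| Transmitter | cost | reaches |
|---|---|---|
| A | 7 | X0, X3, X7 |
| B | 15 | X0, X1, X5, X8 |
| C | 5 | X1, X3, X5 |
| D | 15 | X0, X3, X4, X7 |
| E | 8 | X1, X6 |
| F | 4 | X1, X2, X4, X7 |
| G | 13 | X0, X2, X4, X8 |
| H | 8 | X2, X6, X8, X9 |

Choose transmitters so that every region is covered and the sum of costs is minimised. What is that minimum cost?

24

A, C, F, H together cover every region (A ∪ C ∪ F ∪ H = {X0, X1, X2, X3, X4, X5, X6, X7, X8, X9}); total cost 7 + 5 + 4 + 8 = 24.
No covering selection has total cost below 24.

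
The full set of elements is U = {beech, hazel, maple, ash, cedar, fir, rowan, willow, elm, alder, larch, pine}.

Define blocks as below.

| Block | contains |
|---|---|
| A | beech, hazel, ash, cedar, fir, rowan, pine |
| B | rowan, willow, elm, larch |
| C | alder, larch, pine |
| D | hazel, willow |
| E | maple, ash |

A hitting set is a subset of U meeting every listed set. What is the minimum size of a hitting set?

The 3 elements {hazel, maple, larch} hit every block.
The blocks C, D, E are pairwise disjoint, so any hitting set needs a separate element for each — at least 3. Hence 3 is optimal.

3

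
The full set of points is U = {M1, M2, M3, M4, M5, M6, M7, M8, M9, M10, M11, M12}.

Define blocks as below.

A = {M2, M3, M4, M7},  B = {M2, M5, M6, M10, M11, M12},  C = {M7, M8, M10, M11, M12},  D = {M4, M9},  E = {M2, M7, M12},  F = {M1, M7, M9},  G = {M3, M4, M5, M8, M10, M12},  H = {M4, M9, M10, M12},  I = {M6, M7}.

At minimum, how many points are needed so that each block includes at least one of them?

Take T = {M2, M4, M7}. Each listed block contains at least one of these, so T is a hitting set of size 3.
No choice of 2 points meets every block, so 3 is the minimum.

3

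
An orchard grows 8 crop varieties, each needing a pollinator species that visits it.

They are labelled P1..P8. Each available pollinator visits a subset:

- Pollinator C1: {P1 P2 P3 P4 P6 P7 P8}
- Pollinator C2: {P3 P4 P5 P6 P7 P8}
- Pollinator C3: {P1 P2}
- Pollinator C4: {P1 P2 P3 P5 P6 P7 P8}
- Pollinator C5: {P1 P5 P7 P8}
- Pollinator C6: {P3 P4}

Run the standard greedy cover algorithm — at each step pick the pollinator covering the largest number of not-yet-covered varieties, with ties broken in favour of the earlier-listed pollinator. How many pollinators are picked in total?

2

Greedy: pick C1 (covers 7 new) → pick C2 (covers 1 new). Total picks: 2.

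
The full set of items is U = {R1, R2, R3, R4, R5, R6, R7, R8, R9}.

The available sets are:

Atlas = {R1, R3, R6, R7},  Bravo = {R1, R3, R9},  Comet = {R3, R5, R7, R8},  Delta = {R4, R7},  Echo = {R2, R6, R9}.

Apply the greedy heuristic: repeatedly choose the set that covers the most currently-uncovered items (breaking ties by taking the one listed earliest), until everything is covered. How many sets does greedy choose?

4

Greedy: pick Atlas (covers 4 new) → pick Comet (covers 2 new) → pick Echo (covers 2 new) → pick Delta (covers 1 new). Total picks: 4.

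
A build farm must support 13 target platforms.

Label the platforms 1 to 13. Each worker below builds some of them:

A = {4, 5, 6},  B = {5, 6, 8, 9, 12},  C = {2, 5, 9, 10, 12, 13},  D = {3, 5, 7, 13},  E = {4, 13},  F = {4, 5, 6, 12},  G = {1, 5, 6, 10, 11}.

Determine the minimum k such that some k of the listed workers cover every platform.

5

Take {B, C, D, E, G}. Their union is {1, 2, 3, 4, 5, 6, 7, 8, 9, 10, 11, 12, 13}, which is all 13 platforms.
No 4 of the 7 workers cover everything (all 35 combinations miss at least one platform), so 5 is optimal.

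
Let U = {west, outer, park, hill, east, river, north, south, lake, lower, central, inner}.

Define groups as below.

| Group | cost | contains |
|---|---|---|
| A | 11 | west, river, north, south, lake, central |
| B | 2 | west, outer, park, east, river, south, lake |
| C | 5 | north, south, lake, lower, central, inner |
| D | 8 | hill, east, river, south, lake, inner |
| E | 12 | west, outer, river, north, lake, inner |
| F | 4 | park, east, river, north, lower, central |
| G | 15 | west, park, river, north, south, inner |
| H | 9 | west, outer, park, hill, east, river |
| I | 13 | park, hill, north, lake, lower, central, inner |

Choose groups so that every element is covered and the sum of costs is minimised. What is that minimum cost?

C, H together cover every element (C ∪ H = {west, outer, park, hill, east, river, north, south, lake, lower, central, inner}); total cost 5 + 9 = 14.
The greedy pick B, C, D costs 15; no covering selection beats 14.

14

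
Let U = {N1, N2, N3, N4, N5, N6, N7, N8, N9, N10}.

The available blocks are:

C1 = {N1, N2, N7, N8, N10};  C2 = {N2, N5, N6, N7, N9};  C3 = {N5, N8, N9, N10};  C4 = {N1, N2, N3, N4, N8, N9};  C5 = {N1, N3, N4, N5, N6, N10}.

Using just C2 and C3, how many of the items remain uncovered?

Union of C2, C3 = {N2, N5, N6, N7, N8, N9, N10}.
Not covered: N1, N3, N4 — 3 items.

3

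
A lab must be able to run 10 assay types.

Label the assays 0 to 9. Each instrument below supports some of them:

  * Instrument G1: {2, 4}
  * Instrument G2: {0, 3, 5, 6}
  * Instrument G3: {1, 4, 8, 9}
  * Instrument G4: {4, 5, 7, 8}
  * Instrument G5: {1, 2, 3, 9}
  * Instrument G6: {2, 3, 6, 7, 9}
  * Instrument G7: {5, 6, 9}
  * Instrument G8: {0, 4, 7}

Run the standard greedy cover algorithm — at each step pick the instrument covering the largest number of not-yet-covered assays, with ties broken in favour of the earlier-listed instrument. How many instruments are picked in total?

Greedy: pick G6 (covers 5 new) → pick G3 (covers 3 new) → pick G2 (covers 2 new). Total picks: 3.

3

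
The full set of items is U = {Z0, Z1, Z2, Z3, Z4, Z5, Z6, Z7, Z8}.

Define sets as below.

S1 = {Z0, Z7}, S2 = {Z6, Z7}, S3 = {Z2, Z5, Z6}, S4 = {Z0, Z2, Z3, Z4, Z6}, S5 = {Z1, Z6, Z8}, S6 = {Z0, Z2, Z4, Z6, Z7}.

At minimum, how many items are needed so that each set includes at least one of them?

H = {Z6, Z7} meets every set (each contains at least one member of H), and |H| = 2.
The sets S1, S3 are pairwise disjoint, so any hitting set needs a separate item for each — at least 2. Hence 2 is optimal.

2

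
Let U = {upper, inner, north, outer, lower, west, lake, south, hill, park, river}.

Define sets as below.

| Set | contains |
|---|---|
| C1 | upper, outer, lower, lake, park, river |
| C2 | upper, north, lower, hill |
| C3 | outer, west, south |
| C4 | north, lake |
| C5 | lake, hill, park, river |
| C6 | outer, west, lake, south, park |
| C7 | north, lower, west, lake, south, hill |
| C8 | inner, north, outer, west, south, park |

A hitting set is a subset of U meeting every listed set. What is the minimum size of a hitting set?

Take H = {west, lake, hill}. Each listed set contains at least one of these, so H is a hitting set of size 3.
No choice of 2 elements meets every set, so 3 is the minimum.

3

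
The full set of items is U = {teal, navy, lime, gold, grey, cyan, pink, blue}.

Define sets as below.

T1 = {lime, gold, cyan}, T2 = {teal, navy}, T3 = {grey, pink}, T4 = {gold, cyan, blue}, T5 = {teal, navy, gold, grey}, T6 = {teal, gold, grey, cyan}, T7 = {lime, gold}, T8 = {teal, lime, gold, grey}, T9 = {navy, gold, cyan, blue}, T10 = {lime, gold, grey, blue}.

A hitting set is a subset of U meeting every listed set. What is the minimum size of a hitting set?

Take H = {teal, gold, grey}. Each listed set contains at least one of these, so H is a hitting set of size 3.
The sets T2, T3, T4 are pairwise disjoint, so any hitting set needs a separate item for each — at least 3. Hence 3 is optimal.

3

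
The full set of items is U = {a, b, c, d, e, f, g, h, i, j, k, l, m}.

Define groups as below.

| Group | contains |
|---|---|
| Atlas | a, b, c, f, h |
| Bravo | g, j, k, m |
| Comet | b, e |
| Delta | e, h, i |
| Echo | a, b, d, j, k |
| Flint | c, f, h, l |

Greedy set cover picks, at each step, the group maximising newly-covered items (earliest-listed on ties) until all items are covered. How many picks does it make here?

Greedy: pick Atlas (covers 5 new) → pick Bravo (covers 4 new) → pick Delta (covers 2 new) → pick Echo (covers 1 new) → pick Flint (covers 1 new). Total picks: 5.
(The true minimum cover uses only 4 groups, so greedy is not optimal here.)

5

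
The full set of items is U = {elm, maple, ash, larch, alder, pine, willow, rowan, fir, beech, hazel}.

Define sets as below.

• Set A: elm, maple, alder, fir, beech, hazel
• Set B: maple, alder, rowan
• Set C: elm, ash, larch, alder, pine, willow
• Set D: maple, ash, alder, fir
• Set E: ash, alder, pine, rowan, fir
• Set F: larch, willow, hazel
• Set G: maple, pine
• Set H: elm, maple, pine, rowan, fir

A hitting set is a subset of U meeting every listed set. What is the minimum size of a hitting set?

The 3 items {maple, larch, pine} hit every set.
No choice of 2 items meets every set, so 3 is the minimum.

3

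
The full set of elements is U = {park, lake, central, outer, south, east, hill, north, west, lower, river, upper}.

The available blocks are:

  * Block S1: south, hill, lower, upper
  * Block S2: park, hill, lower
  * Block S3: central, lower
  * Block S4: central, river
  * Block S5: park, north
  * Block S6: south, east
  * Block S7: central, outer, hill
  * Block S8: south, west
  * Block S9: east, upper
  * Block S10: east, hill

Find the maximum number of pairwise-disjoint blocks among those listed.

S2, S4, S8, S9 are pairwise disjoint (S2={park,hill,lower}; S4={central,river}; S8={south,west}; S9={east,upper}).
Every remaining block overlaps one of these, and no 5 of the listed blocks are pairwise disjoint, so 4 is the maximum.

4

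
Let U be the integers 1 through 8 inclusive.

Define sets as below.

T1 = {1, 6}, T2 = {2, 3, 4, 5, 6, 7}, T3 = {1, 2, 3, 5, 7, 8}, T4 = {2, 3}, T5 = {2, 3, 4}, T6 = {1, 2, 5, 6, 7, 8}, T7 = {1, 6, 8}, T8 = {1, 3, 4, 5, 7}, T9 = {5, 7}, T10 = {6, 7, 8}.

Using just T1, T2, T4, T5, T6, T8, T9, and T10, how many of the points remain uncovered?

0

Union of T1, T2, T4, T5, T6, T8, T9, T10 = {1, 2, 3, 4, 5, 6, 7, 8} — that's every point, so 0 are uncovered.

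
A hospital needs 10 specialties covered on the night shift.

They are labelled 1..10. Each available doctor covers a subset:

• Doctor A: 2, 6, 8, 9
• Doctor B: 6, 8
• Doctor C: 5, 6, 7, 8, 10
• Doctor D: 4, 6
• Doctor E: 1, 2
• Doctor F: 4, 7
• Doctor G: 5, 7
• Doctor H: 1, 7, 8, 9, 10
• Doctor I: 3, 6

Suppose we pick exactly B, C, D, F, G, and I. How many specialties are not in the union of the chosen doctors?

3

Union of B, C, D, F, G, I = {3, 4, 5, 6, 7, 8, 10}.
Not covered: 1, 2, 9 — 3 specialties.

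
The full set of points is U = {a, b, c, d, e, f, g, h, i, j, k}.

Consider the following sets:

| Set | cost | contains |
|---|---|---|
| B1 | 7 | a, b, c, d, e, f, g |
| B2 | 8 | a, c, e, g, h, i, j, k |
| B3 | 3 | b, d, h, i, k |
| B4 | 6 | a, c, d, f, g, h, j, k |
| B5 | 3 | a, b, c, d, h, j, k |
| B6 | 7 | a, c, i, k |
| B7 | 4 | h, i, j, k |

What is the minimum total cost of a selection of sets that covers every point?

B1, B7 together cover every point (B1 ∪ B7 = {a, b, c, d, e, f, g, h, i, j, k}); total cost 7 + 4 = 11.
The greedy pick B5, B1, B3 costs 13; no covering selection beats 11.

11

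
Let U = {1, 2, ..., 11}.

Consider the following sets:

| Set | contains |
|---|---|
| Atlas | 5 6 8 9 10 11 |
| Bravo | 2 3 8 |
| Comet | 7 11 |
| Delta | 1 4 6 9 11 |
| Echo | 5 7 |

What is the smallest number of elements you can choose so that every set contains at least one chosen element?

H = {1, 7, 8} meets every set (each contains at least one member of H), and |H| = 3.
The sets Bravo, Delta, Echo are pairwise disjoint, so any hitting set needs a separate element for each — at least 3. Hence 3 is optimal.

3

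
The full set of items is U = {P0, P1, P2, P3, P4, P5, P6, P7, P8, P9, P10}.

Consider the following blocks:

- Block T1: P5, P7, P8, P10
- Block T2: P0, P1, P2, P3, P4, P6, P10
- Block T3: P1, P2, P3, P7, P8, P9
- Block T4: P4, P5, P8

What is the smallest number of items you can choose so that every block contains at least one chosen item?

2

H = {P4, P8} meets every block (each contains at least one member of H), and |H| = 2.
No single item lies in every block, so at least 2 are needed and 2 is optimal.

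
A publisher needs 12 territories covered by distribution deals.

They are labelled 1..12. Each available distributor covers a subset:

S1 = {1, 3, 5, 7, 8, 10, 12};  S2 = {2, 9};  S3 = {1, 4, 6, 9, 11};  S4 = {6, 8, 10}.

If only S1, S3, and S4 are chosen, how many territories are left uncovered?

1

Union of S1, S3, S4 = {1, 3, 4, 5, 6, 7, 8, 9, 10, 11, 12}.
Not covered: 2 — 1 territory.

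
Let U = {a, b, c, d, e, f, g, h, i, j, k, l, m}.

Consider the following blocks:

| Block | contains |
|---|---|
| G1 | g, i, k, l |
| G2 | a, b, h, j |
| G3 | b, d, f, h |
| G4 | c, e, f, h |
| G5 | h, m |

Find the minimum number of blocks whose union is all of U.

Take {G1, G2, G3, G4, G5}. Their union is {a, b, c, d, e, f, g, h, i, j, k, l, m}, which is all 13 elements.
No 4 of the 5 blocks cover everything (all 5 combinations miss at least one element), so 5 is optimal.

5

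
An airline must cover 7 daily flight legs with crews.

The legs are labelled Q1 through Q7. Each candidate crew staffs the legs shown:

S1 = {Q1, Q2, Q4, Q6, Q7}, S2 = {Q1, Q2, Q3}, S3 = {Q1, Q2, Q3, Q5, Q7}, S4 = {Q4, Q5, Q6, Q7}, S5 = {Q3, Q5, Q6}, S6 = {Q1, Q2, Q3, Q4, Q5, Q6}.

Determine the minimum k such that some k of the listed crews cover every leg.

S2 and S4 together: S2 ∪ S4 = {Q1, Q2, Q3, Q4, Q5, Q6, Q7} — every leg is covered.
No single crew has all 7 legs (the largest, S6, has 6), so 2 is optimal.

2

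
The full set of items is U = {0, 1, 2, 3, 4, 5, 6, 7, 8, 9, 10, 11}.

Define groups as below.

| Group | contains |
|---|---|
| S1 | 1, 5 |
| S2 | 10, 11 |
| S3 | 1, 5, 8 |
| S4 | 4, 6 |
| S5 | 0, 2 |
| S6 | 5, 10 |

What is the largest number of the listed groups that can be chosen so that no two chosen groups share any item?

4

S2, S3, S4, S5 are pairwise disjoint (S2={10,11}; S3={1,5,8}; S4={4,6}; S5={0,2}).
Every remaining group overlaps one of these, and no 5 of the listed groups are pairwise disjoint, so 4 is the maximum.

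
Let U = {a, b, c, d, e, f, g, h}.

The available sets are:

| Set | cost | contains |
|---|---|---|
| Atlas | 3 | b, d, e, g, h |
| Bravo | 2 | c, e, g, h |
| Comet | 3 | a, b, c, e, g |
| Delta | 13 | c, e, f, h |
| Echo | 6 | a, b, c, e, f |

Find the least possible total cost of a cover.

9

Atlas, Echo together cover every element (Atlas ∪ Echo = {a, b, c, d, e, f, g, h}); total cost 3 + 6 = 9.
The greedy pick Bravo, Atlas, Comet, Echo costs 14; no covering selection beats 9.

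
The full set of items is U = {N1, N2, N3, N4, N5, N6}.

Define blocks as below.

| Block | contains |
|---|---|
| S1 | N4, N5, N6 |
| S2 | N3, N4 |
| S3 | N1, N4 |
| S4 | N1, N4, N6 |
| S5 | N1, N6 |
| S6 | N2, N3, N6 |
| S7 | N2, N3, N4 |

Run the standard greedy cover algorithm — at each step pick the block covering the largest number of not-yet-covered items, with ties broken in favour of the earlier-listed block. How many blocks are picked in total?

3

Greedy: pick S1 (covers 3 new) → pick S6 (covers 2 new) → pick S3 (covers 1 new). Total picks: 3.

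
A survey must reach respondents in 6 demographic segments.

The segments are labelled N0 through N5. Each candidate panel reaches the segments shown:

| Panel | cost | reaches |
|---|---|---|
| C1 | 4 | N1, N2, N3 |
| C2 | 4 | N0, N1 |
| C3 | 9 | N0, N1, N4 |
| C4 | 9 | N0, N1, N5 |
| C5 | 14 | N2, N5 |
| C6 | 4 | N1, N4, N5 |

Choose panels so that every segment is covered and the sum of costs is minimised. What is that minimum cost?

12

C1, C2, C6 together cover every segment (C1 ∪ C2 ∪ C6 = {N0, N1, N2, N3, N4, N5}); total cost 4 + 4 + 4 = 12.
No covering selection has total cost below 12.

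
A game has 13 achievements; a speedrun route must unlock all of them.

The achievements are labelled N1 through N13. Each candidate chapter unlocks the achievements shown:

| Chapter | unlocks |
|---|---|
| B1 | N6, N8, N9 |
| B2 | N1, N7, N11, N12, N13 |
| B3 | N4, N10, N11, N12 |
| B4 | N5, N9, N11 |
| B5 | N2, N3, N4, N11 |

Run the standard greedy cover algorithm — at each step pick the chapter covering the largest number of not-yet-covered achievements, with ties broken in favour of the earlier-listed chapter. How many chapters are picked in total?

5

Greedy: pick B2 (covers 5 new) → pick B1 (covers 3 new) → pick B5 (covers 3 new) → pick B3 (covers 1 new) → pick B4 (covers 1 new). Total picks: 5.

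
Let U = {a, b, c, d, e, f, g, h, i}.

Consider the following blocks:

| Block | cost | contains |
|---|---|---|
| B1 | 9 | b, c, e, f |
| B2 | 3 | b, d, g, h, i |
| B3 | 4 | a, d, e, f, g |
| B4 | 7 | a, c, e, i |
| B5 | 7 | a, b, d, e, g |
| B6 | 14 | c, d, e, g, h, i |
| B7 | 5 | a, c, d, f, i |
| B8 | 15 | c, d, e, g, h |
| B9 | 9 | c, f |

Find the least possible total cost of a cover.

12

B2, B3, B7 together cover every item (B2 ∪ B3 ∪ B7 = {a, b, c, d, e, f, g, h, i}); total cost 3 + 4 + 5 = 12.
No covering selection has total cost below 12.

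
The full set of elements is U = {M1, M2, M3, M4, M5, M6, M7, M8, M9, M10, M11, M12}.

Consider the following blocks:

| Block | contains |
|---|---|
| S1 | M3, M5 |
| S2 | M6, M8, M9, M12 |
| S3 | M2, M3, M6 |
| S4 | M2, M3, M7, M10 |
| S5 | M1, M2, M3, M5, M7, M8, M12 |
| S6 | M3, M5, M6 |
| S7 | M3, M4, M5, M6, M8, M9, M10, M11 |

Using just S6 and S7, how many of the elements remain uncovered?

Union of S6, S7 = {M3, M4, M5, M6, M8, M9, M10, M11}.
Not covered: M1, M2, M7, M12 — 4 elements.

4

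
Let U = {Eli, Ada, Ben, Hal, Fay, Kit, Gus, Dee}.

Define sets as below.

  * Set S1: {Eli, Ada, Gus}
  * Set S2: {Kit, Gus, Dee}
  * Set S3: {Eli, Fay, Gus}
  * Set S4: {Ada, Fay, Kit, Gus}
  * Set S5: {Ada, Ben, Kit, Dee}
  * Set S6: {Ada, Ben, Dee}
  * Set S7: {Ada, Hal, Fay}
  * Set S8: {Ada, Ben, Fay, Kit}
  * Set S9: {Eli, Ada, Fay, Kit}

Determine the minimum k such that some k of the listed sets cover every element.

S3, S5, and S7 cover everything between them: the union {Eli, Ada, Ben, Hal, Fay, Kit, Gus, Dee} is all of U.
Only S7 contains Hal, so S7 is forced; the remaining 5 elements need at least 2 more sets (each remaining set adds at most 3) — so at least 3 sets are needed, and 3 is optimal.

3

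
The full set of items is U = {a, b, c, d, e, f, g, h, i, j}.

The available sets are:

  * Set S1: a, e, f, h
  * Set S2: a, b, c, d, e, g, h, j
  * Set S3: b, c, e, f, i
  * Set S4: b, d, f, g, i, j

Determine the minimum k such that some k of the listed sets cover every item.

Take {S2, S3}. Their union is {a, b, c, d, e, f, g, h, i, j}, which is all 10 items.
No single set has all 10 items (the largest, S2, has 8), so 2 is optimal.

2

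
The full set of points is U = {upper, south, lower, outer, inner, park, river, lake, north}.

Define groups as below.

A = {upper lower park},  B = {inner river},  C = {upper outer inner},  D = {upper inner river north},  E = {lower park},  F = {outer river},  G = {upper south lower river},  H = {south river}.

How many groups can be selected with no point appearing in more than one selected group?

3

C, E, H are pairwise disjoint (C={upper,outer,inner}; E={lower,park}; H={south,river}).
Every remaining group overlaps one of these, and no 4 of the listed groups are pairwise disjoint, so 3 is the maximum.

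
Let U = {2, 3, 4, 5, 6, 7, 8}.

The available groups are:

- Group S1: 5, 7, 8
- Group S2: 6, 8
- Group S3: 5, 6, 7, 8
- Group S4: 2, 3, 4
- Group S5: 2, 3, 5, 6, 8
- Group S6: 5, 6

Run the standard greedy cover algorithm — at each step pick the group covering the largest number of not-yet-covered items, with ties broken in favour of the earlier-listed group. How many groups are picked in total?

3

Greedy: pick S5 (covers 5 new) → pick S1 (covers 1 new) → pick S4 (covers 1 new). Total picks: 3.
(The true minimum cover uses only 2 groups, so greedy is not optimal here.)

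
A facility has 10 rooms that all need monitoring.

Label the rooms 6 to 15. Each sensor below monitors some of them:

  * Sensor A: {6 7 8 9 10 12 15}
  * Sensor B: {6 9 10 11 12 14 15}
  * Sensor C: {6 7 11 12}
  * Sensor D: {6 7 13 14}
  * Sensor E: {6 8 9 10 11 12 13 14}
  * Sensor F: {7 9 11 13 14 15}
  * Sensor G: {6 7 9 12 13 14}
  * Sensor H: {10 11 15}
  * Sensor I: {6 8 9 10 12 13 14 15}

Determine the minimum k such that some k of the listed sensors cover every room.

2

E and F together: E ∪ F = {6, 7, 8, 9, 10, 11, 12, 13, 14, 15} — every room is covered.
No single sensor has all 10 rooms (the largest, E, has 8), so 2 is optimal.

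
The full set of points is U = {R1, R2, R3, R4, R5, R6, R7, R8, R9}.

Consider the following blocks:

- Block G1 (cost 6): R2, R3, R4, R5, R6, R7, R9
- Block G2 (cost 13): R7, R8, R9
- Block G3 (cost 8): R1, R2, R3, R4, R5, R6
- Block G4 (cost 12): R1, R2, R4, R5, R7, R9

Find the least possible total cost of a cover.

G2, G3 together cover every point (G2 ∪ G3 = {R1, R2, R3, R4, R5, R6, R7, R8, R9}); total cost 13 + 8 = 21.
The greedy pick G1, G3, G2 costs 27; no covering selection beats 21.

21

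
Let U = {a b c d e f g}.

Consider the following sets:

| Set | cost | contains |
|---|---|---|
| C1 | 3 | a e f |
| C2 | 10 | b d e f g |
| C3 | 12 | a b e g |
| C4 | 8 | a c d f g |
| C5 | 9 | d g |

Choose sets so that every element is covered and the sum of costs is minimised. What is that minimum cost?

C2, C4 together cover every element (C2 ∪ C4 = {a, b, c, d, e, f, g}); total cost 10 + 8 = 18.
The greedy pick C1, C4, C2 costs 21; no covering selection beats 18.

18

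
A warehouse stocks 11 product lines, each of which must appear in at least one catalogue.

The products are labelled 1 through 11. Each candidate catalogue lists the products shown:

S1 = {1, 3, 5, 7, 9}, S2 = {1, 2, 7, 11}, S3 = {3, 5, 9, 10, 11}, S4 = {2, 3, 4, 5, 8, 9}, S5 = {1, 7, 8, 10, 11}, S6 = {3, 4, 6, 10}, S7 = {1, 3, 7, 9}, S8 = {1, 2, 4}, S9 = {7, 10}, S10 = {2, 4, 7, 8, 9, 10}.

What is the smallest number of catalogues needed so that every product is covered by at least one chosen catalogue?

3

Take {S2, S4, S6}. Their union is {1, 2, 3, 4, 5, 6, 7, 8, 9, 10, 11}, which is all 11 products.
Only S6 contains 6, so S6 is forced; the remaining 7 products need at least 2 more catalogues (each remaining catalogue adds at most 4) — so at least 3 catalogues are needed, and 3 is optimal.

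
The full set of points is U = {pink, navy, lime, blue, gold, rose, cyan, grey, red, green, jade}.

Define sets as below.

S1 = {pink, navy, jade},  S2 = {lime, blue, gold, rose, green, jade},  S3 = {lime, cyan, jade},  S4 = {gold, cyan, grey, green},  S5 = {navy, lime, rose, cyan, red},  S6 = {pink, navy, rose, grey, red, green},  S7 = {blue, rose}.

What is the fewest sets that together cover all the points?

S2 and S4 and S6 together: S2 ∪ S4 ∪ S6 = {pink, navy, lime, blue, gold, rose, cyan, grey, red, green, jade} — every point is covered.
No 2 of the 7 sets cover everything (all 21 combinations miss at least one point), so 3 is optimal.

3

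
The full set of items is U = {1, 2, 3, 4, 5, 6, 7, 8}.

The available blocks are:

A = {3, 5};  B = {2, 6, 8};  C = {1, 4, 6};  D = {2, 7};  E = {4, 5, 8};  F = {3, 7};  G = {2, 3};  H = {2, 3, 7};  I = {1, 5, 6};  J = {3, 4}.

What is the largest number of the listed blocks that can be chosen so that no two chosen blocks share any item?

A, C, D are pairwise disjoint (A={3,5}; C={1,4,6}; D={2,7}).
Every remaining block overlaps one of these, and no 4 of the listed blocks are pairwise disjoint, so 3 is the maximum.

3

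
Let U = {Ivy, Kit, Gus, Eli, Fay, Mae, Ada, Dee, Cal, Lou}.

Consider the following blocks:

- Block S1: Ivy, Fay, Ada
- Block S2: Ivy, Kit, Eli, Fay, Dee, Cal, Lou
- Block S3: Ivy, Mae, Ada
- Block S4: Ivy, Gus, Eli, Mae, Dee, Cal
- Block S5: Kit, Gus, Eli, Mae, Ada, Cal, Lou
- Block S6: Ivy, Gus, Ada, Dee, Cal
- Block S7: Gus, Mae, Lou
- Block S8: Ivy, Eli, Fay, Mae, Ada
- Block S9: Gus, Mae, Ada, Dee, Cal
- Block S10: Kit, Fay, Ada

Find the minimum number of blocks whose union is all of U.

Take {S2, S5}. Their union is {Ivy, Kit, Gus, Eli, Fay, Mae, Ada, Dee, Cal, Lou}, which is all 10 elements.
No single block has all 10 elements (the largest, S2, has 7), so 2 is optimal.

2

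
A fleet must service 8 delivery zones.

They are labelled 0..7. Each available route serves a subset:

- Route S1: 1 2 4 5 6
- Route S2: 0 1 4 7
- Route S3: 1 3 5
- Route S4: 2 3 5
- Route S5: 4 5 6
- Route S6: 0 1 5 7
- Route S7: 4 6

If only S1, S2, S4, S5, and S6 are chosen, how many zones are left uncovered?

Union of S1, S2, S4, S5, S6 = {0, 1, 2, 3, 4, 5, 6, 7} — that's every zone, so 0 are uncovered.

0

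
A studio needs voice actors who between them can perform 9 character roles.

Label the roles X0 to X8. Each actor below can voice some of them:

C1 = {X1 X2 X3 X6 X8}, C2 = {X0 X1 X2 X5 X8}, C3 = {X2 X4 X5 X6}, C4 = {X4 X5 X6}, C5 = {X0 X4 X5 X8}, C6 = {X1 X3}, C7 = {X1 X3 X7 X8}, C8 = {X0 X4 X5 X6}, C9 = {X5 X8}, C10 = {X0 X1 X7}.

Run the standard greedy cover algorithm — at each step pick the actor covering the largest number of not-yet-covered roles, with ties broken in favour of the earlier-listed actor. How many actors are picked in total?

3

Greedy: pick C1 (covers 5 new) → pick C5 (covers 3 new) → pick C7 (covers 1 new). Total picks: 3.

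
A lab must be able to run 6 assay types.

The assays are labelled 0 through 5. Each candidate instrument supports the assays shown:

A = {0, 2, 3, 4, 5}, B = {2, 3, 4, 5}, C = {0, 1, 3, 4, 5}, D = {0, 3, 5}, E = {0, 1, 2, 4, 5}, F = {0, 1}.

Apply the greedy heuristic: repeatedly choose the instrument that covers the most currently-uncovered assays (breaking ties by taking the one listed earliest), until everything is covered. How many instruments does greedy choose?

2

Greedy: pick A (covers 5 new) → pick C (covers 1 new). Total picks: 2.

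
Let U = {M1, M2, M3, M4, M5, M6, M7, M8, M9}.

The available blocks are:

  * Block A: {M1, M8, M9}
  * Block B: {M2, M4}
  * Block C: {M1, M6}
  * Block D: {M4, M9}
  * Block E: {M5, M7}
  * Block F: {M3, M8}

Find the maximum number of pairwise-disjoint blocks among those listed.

4

C, D, E, F are pairwise disjoint (C={M1,M6}; D={M4,M9}; E={M5,M7}; F={M3,M8}).
Every remaining block overlaps one of these, and no 5 of the listed blocks are pairwise disjoint, so 4 is the maximum.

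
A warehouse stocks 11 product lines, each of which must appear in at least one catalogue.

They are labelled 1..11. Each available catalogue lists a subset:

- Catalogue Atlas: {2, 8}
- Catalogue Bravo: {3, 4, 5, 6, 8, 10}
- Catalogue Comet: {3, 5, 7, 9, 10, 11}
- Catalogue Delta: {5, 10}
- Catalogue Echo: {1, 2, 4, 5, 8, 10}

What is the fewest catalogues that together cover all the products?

3

Bravo and Comet and Echo together: Bravo ∪ Comet ∪ Echo = {1, 2, 3, 4, 5, 6, 7, 8, 9, 10, 11} — every product is covered.
Only Echo contains 1, so Echo is forced; the remaining 5 products need at least 2 more catalogues (each remaining catalogue adds at most 4) — so at least 3 catalogues are needed, and 3 is optimal.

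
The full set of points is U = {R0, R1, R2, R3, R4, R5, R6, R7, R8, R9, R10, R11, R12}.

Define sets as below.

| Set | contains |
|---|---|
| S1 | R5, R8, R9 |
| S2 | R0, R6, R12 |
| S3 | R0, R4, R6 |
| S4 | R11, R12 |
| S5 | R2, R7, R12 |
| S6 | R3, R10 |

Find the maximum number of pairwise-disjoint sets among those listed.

S1, S3, S5, S6 are pairwise disjoint (S1={R5,R8,R9}; S3={R0,R4,R6}; S5={R2,R7,R12}; S6={R3,R10}).
Every remaining set overlaps one of these, and no 5 of the listed sets are pairwise disjoint, so 4 is the maximum.

4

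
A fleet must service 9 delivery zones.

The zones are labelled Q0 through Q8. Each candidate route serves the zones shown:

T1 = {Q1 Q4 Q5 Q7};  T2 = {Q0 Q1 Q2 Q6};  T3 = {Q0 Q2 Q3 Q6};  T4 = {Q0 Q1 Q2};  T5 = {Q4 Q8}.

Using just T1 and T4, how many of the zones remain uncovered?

Union of T1, T4 = {Q0, Q1, Q2, Q4, Q5, Q7}.
Not covered: Q3, Q6, Q8 — 3 zones.

3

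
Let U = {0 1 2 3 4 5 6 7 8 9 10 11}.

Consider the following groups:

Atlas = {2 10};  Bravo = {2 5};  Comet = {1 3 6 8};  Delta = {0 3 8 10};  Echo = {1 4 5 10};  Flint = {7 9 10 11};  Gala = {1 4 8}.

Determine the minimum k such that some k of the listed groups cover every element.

5

Atlas, Comet, Delta, Echo, and Flint cover everything between them: the union {0, 1, 2, 3, 4, 5, 6, 7, 8, 9, 10, 11} is all of U.
No 4 of the 7 groups cover everything (all 35 combinations miss at least one element), so 5 is optimal.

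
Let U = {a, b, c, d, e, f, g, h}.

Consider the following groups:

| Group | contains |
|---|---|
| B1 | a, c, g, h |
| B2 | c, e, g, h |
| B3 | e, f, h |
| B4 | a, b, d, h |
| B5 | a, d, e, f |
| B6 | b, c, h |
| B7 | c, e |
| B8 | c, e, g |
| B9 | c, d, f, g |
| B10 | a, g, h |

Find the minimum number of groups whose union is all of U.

B3 and B4 and B9 together: B3 ∪ B4 ∪ B9 = {a, b, c, d, e, f, g, h} — every item is covered.
No 2 of the 10 groups cover everything (all 45 combinations miss at least one item), so 3 is optimal.

3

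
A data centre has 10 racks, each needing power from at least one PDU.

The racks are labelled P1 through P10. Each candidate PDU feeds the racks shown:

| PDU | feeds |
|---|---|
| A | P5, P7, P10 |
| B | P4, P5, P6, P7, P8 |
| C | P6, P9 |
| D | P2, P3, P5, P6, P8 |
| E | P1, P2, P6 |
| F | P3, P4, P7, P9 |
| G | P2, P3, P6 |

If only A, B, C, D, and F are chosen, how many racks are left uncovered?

1

Union of A, B, C, D, F = {P2, P3, P4, P5, P6, P7, P8, P9, P10}.
Not covered: P1 — 1 rack.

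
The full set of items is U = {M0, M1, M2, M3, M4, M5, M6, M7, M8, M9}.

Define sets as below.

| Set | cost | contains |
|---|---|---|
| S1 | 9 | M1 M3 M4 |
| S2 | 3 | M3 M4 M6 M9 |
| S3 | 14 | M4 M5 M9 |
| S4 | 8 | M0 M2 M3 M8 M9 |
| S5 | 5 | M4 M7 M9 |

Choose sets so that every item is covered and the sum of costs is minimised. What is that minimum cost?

S1, S2, S3, S4, S5 together cover every item (S1 ∪ S2 ∪ S3 ∪ S4 ∪ S5 = {M0, M1, M2, M3, M4, M5, M6, M7, M8, M9}); total cost 9 + 3 + 14 + 8 + 5 = 39.
No covering selection has total cost below 39.

39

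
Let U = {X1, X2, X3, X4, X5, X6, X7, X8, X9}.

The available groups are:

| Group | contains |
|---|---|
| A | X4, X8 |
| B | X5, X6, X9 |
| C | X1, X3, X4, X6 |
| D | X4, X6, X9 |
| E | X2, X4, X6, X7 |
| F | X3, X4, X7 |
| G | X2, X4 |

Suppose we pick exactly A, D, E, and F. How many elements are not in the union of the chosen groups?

Union of A, D, E, F = {X2, X3, X4, X6, X7, X8, X9}.
Not covered: X1, X5 — 2 elements.

2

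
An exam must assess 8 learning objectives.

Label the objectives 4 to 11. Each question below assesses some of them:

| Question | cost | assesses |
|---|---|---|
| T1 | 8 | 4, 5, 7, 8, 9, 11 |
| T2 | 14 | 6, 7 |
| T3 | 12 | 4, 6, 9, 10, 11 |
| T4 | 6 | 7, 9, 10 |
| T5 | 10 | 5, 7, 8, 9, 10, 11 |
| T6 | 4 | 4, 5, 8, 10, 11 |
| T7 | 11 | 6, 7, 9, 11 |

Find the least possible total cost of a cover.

T6, T7 together cover every objective (T6 ∪ T7 = {4, 5, 6, 7, 8, 9, 10, 11}); total cost 4 + 11 = 15.
The greedy pick T6, T4, T7 costs 21; no covering selection beats 15.

15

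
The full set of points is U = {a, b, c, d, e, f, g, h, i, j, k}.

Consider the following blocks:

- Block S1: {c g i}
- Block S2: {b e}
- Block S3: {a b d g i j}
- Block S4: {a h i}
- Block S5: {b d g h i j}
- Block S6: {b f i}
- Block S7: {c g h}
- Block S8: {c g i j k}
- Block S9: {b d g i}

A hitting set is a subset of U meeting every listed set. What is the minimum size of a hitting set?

3

T = {e, g, i} meets every block (each contains at least one member of T), and |T| = 3.
No choice of 2 points meets every block, so 3 is the minimum.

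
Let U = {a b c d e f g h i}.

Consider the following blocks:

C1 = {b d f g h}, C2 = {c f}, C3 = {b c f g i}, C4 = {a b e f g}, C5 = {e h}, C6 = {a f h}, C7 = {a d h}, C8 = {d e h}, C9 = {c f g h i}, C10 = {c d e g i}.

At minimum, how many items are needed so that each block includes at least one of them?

3

T = {f, h, i} meets every block (each contains at least one member of T), and |T| = 3.
No choice of 2 items meets every block, so 3 is the minimum.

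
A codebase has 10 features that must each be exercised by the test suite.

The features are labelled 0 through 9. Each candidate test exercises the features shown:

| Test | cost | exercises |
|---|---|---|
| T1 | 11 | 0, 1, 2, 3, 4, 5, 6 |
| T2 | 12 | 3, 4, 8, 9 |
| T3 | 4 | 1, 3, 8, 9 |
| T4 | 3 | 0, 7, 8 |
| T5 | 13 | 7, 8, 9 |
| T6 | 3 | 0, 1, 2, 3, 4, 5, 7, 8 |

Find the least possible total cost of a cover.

T1, T3, T6 together cover every feature (T1 ∪ T3 ∪ T6 = {0, 1, 2, 3, 4, 5, 6, 7, 8, 9}); total cost 11 + 4 + 3 = 18.
No covering selection has total cost below 18.

18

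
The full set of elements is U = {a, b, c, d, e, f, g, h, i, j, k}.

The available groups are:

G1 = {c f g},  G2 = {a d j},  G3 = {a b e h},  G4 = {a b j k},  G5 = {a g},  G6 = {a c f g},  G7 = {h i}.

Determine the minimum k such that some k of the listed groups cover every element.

5

G2, G3, G4, G6, and G7 cover everything between them: the union {a, b, c, d, e, f, g, h, i, j, k} is all of U.
No 4 of the 7 groups cover everything (all 35 combinations miss at least one element), so 5 is optimal.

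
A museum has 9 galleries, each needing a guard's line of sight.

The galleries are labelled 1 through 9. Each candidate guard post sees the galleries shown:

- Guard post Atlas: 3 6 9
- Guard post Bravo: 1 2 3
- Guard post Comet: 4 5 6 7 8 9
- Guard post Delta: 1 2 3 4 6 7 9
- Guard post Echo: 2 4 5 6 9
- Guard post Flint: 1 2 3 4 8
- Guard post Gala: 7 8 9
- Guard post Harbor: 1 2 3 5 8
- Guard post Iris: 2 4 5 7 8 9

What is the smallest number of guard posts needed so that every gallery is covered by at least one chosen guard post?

2

Bravo and Comet together: Bravo ∪ Comet = {1, 2, 3, 4, 5, 6, 7, 8, 9} — every gallery is covered.
No single guard post has all 9 galleries (the largest, Delta, has 7), so 2 is optimal.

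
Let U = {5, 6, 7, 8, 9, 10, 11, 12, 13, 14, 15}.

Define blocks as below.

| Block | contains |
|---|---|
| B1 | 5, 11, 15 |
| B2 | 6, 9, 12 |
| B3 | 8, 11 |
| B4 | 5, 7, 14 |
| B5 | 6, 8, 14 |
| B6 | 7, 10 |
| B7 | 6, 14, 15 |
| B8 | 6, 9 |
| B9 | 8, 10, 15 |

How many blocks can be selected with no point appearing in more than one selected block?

3

B2, B3, B4 are pairwise disjoint (B2={6,9,12}; B3={8,11}; B4={5,7,14}).
Every remaining block overlaps one of these, and no 4 of the listed blocks are pairwise disjoint, so 3 is the maximum.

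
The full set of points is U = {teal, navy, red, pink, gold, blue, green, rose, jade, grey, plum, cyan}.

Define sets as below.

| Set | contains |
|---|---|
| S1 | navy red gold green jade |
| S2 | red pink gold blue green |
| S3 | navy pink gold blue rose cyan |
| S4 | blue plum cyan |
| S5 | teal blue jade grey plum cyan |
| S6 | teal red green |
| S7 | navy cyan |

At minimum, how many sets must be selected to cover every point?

3

Take {S3, S5, S6}. Their union is {teal, navy, red, pink, gold, blue, green, rose, jade, grey, plum, cyan}, which is all 12 points.
Only S3 contains rose, so S3 is forced; the remaining 6 points need at least 2 more sets (each remaining set adds at most 4) — so at least 3 sets are needed, and 3 is optimal.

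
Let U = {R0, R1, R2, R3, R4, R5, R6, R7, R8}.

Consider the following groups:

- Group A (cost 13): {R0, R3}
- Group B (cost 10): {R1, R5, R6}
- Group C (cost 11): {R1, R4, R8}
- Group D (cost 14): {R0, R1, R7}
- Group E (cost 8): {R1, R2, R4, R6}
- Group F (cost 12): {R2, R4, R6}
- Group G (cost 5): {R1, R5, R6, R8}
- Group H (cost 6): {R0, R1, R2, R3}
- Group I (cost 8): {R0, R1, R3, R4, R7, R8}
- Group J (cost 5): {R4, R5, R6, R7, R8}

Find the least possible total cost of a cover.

H, J together cover every item (H ∪ J = {R0, R1, R2, R3, R4, R5, R6, R7, R8}); total cost 6 + 5 = 11.
No covering selection has total cost below 11.

11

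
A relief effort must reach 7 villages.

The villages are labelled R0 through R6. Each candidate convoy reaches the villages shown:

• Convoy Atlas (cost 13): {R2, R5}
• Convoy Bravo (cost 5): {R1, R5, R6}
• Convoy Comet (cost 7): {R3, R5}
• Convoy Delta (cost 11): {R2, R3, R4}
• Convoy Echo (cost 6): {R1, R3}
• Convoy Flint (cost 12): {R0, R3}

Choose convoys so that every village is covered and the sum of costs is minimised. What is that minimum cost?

28

Bravo, Delta, Flint together cover every village (Bravo ∪ Delta ∪ Flint = {R0, R1, R2, R3, R4, R5, R6}); total cost 5 + 11 + 12 = 28.
No covering selection has total cost below 28.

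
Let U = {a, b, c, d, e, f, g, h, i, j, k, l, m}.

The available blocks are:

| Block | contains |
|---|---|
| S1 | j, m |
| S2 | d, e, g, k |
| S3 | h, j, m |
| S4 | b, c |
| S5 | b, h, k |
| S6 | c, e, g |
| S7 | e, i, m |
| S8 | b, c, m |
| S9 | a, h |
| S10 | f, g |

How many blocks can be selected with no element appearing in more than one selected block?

4

S1, S2, S4, S9 are pairwise disjoint (S1={j,m}; S2={d,e,g,k}; S4={b,c}; S9={a,h}).
Every remaining block overlaps one of these, and no 5 of the listed blocks are pairwise disjoint, so 4 is the maximum.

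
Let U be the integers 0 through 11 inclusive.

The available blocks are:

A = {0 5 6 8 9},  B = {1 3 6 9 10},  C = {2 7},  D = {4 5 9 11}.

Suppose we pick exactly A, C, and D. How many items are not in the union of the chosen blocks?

Union of A, C, D = {0, 2, 4, 5, 6, 7, 8, 9, 11}.
Not covered: 1, 3, 10 — 3 items.

3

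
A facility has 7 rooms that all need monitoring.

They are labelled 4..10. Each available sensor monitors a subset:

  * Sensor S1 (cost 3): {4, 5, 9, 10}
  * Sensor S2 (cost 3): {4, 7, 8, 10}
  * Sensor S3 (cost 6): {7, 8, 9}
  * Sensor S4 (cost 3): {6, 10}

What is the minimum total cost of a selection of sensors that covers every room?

S1, S2, S4 together cover every room (S1 ∪ S2 ∪ S4 = {4, 5, 6, 7, 8, 9, 10}); total cost 3 + 3 + 3 = 9.
No covering selection has total cost below 9.

9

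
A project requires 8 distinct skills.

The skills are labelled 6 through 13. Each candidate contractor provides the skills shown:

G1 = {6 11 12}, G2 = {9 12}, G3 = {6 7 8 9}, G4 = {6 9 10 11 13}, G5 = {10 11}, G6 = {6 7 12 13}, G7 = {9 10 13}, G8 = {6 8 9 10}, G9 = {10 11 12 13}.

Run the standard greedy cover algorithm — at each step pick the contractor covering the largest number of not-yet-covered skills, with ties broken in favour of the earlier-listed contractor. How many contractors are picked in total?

3

Greedy: pick G4 (covers 5 new) → pick G3 (covers 2 new) → pick G1 (covers 1 new). Total picks: 3.
(The true minimum cover uses only 2 contractors, so greedy is not optimal here.)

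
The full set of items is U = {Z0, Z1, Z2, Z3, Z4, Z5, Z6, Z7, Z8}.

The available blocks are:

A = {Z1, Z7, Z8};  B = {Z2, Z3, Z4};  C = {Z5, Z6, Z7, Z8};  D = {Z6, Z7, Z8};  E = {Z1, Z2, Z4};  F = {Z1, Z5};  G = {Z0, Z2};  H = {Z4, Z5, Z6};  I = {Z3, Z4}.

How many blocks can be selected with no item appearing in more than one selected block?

4

D, F, G, I are pairwise disjoint (D={Z6,Z7,Z8}; F={Z1,Z5}; G={Z0,Z2}; I={Z3,Z4}).
Every remaining block overlaps one of these, and no 5 of the listed blocks are pairwise disjoint, so 4 is the maximum.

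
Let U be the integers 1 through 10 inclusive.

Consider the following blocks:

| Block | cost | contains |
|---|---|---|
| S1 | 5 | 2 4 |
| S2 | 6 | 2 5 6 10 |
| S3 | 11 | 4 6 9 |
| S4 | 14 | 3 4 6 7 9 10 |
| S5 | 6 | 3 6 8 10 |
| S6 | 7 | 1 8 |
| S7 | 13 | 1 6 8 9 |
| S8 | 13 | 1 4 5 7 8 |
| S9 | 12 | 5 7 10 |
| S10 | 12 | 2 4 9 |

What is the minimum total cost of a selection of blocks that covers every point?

S2, S4, S6 together cover every point (S2 ∪ S4 ∪ S6 = {1, 2, 3, 4, 5, 6, 7, 8, 9, 10}); total cost 6 + 14 + 7 = 27.
The greedy pick S2, S5, S8, S3 costs 36; no covering selection beats 27.

27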